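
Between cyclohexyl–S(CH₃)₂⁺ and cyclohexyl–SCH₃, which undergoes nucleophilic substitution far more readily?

cyclohexyl–S(CH₃)₂⁺

From cyclohexyl–SCH₃ the departing group would be RS⁻ (pKₐ(RSH (a thiol)) ≈ 10.5). Moderately basic; rarely leaves without activation.
From cyclohexyl–S(CH₃)₂⁺ the leaving group is SR'₂ (pKₐ(R'₂SH⁺) ≈ -7). Neutral; leaves from a sulfonium salt (R–SR'₂⁺).
(In practice cyclohexyl–S(CH₃)₂⁺ is made from cyclohexyl–SCH₃ by S-methylation with CH₃I, allowing neutral dimethyl sulfide, rather than methanethiolate, to depart.)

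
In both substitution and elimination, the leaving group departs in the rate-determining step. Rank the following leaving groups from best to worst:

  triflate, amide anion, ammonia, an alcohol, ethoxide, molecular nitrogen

molecular nitrogen > triflate > an alcohol > ammonia > ethoxide > amide anion

Leaving-group ability tracks the stability of the departed species; conjugate-acid pKₐ is the usual yardstick (lower pKₐ → better LG).
molecular nitrogen: no meaningful conjugate acid; N₂ departs as an exceptionally stable neutral molecule
triflate: pKₐ(CF₃SO₃H (triflic acid)) ≈ -14
an alcohol: pKₐ(R'OH₂⁺) ≈ -2.4
ammonia: pKₐ(NH₄⁺) ≈ 9.2
ethoxide: pKₐ(CH₃CH₂OH) ≈ 16
amide anion: pKₐ(NH₃) ≈ 38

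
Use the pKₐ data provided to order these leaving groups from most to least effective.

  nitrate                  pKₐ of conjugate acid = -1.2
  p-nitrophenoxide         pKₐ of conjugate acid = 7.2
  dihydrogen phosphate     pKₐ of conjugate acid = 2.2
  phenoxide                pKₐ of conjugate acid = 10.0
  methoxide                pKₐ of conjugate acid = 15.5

nitrate > dihydrogen phosphate > p-nitrophenoxide > phenoxide > methoxide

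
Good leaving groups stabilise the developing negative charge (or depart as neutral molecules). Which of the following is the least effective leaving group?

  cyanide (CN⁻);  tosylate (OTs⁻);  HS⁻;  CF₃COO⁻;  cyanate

The more stable X⁻ (or X) is on its own — i.e. the weaker a base it is — the better a leaving group it makes.
tosylate (OTs⁻): pKₐ(p-CH₃C₆H₄SO₃H (TsOH)) ≈ -2.8
CF₃COO⁻: pKₐ(CF₃COOH) ≈ 0.2
cyanate: pKₐ(HOCN) ≈ 3.5
HS⁻: pKₐ(H₂S) ≈ 7
cyanide (CN⁻): pKₐ(HCN) ≈ 9.2

cyanide (CN⁻)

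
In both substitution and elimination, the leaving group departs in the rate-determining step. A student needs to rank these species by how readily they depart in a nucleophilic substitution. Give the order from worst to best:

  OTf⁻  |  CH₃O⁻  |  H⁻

Leaving-group ability tracks the stability of the departed species; conjugate-acid pKₐ is the usual yardstick (lower pKₐ → better LG).
OTf⁻: pKₐ(CF₃SO₃H (triflic acid)) ≈ -14 — charge spread over three oxygens and a CF₃ group; the premier leaving group in synthesis
CH₃O⁻: pKₐ(CH₃OH) ≈ 15.5 — strong base; alkoxides do not leave unassisted
H⁻: pKₐ(H₂) ≈ 36
The question asks for worst first, so the sequence is read in increasing leaving-group ability.

H⁻ < CH₃O⁻ < OTf⁻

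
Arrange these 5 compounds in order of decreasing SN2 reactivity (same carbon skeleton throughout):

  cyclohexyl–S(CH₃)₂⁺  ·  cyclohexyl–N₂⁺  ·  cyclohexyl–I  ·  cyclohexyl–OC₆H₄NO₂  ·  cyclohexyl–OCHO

The skeletons are identical, so relative rate is governed entirely by leaving-group ability.
Leaving-group ability tracks the stability of the departed species; conjugate-acid pKₐ is the usual yardstick (lower pKₐ → better LG).
cyclohexyl–N₂⁺ loses N₂: no meaningful conjugate acid; N₂ departs as an exceptionally stable neutral molecule
cyclohexyl–I loses I⁻: pKₐ(HI) ≈ -10
cyclohexyl–S(CH₃)₂⁺ loses SR'₂: pKₐ(R'₂SH⁺) ≈ -7
cyclohexyl–OCHO loses HCOO⁻: pKₐ(HCOOH) ≈ 3.8
cyclohexyl–OC₆H₄NO₂ loses p-O₂N–C₆H₄–O⁻: pKₐ(p-nitrophenol) ≈ 7.2

cyclohexyl–N₂⁺ > cyclohexyl–I > cyclohexyl–S(CH₃)₂⁺ > cyclohexyl–OCHO > cyclohexyl–OC₆H₄NO₂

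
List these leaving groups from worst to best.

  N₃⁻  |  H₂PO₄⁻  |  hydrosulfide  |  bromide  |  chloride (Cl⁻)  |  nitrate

The more stable X⁻ (or X) is on its own — i.e. the weaker a base it is — the better a leaving group it makes.
bromide: pKₐ(HBr) ≈ -9
chloride (Cl⁻): pKₐ(HCl) ≈ -7
nitrate: pKₐ(HNO₃) ≈ -1.3
H₂PO₄⁻: pKₐ(H₃PO₄) ≈ 2.1
N₃⁻: pKₐ(HN₃) ≈ 4.7
hydrosulfide: pKₐ(H₂S) ≈ 7
Listed from poorest to best leaving group as asked.

hydrosulfide < N₃⁻ < H₂PO₄⁻ < nitrate < chloride (Cl⁻) < bromide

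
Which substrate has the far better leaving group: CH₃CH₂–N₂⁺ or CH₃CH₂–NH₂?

CH₃CH₂–N₂⁺

From CH₃CH₂–NH₂ the departing group would be NH₂⁻ (pKₐ(NH₃) ≈ 38). Extremely strong base; never a leaving group.
From CH₃CH₂–N₂⁺ the leaving group is N₂ (no meaningful conjugate acid; N₂ departs as an exceptionally stable neutral molecule).
(In practice CH₃CH₂–N₂⁺ is made from CH₃CH₂–NH₂ by diazotisation (NaNO₂ / HCl, 0 °C), generating a diazonium salt that expels N₂.)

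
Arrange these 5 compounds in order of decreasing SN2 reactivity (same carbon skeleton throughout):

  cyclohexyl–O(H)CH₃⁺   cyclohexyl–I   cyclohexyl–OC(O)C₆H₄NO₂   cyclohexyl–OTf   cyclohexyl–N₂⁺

With the same alkyl group throughout, only the leaving group differentiates the rates.
Leaving-group ability tracks the stability of the departed species; conjugate-acid pKₐ is the usual yardstick (lower pKₐ → better LG).
cyclohexyl–N₂⁺ loses N₂: no meaningful conjugate acid; N₂ departs as an exceptionally stable neutral molecule
cyclohexyl–OTf loses OTf⁻: pKₐ(CF₃SO₃H (triflic acid)) ≈ -14
cyclohexyl–I loses I⁻: pKₐ(HI) ≈ -10
cyclohexyl–O(H)CH₃⁺ loses R'OH: pKₐ(R'OH₂⁺) ≈ -2.4
cyclohexyl–OC(O)C₆H₄NO₂ loses p-O₂N–C₆H₄–COO⁻: pKₐ(p-nitrobenzoic acid) ≈ 3.4

cyclohexyl–N₂⁺ > cyclohexyl–OTf > cyclohexyl–I > cyclohexyl–O(H)CH₃⁺ > cyclohexyl–OC(O)C₆H₄NO₂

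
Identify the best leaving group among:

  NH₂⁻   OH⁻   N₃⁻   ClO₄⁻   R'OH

ClO₄⁻: pKₐ(HClO₄) ≈ -10
R'OH: pKₐ(R'OH₂⁺) ≈ -2.4
N₃⁻: pKₐ(HN₃) ≈ 4.7
OH⁻: pKₐ(H₂O) ≈ 15.7
NH₂⁻: pKₐ(NH₃) ≈ 38

ClO₄⁻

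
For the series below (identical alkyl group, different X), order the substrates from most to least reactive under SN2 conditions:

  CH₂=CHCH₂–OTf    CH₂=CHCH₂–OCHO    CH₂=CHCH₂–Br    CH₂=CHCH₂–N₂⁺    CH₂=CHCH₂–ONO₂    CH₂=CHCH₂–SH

Same R in every case — rank the leaving groups.
A good leaving group is a weak base: the lower the pKₐ of its conjugate acid, the more readily it departs.
CH₂=CHCH₂–N₂⁺ loses N₂: no meaningful conjugate acid; N₂ departs as an exceptionally stable neutral molecule
CH₂=CHCH₂–OTf loses OTf⁻: pKₐ(CF₃SO₃H (triflic acid)) ≈ -14
CH₂=CHCH₂–Br loses Br⁻: pKₐ(HBr) ≈ -9
CH₂=CHCH₂–ONO₂ loses NO₃⁻: pKₐ(HNO₃) ≈ -1.3
CH₂=CHCH₂–OCHO loses HCOO⁻: pKₐ(HCOOH) ≈ 3.8
CH₂=CHCH₂–SH loses HS⁻: pKₐ(H₂S) ≈ 7

CH₂=CHCH₂–N₂⁺ > CH₂=CHCH₂–OTf > CH₂=CHCH₂–Br > CH₂=CHCH₂–ONO₂ > CH₂=CHCH₂–OCHO > CH₂=CHCH₂–SH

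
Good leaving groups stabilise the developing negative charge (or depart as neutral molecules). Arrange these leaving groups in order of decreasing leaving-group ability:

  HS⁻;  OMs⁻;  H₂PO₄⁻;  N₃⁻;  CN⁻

OMs⁻ > H₂PO₄⁻ > N₃⁻ > HS⁻ > CN⁻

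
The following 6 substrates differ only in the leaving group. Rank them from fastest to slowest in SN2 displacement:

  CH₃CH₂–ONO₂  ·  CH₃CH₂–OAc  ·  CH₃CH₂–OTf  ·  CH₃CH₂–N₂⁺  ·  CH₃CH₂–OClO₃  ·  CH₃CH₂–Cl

The skeletons are identical, so relative rate is governed entirely by leaving-group ability.
The more stable X⁻ (or X) is on its own — i.e. the weaker a base it is — the better a leaving group it makes.
CH₃CH₂–N₂⁺ loses N₂: no meaningful conjugate acid; N₂ departs as an exceptionally stable neutral molecule
CH₃CH₂–OTf loses OTf⁻: pKₐ(CF₃SO₃H (triflic acid)) ≈ -14
CH₃CH₂–OClO₃ loses ClO₄⁻: pKₐ(HClO₄) ≈ -10
CH₃CH₂–Cl loses Cl⁻: pKₐ(HCl) ≈ -7
CH₃CH₂–ONO₂ loses NO₃⁻: pKₐ(HNO₃) ≈ -1.3
CH₃CH₂–OAc loses AcO⁻: pKₐ(CH₃COOH) ≈ 4.8

CH₃CH₂–N₂⁺ > CH₃CH₂–OTf > CH₃CH₂–OClO₃ > CH₃CH₂–Cl > CH₃CH₂–ONO₂ > CH₃CH₂–OAc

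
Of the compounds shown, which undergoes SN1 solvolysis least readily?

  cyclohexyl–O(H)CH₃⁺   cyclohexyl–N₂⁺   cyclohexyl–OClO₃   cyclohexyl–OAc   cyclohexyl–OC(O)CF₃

With the same alkyl group throughout, only the leaving group differentiates the rates.
A good leaving group is a weak base: the lower the pKₐ of its conjugate acid, the more readily it departs.
cyclohexyl–N₂⁺ loses N₂: no meaningful conjugate acid; N₂ departs as an exceptionally stable neutral molecule
cyclohexyl–OClO₃ loses ClO₄⁻: pKₐ(HClO₄) ≈ -10
cyclohexyl–O(H)CH₃⁺ loses R'OH: pKₐ(R'OH₂⁺) ≈ -2.4
cyclohexyl–OC(O)CF₃ loses CF₃COO⁻: pKₐ(CF₃COOH) ≈ 0.2
cyclohexyl–OAc loses AcO⁻: pKₐ(CH₃COOH) ≈ 4.8

cyclohexyl–OAc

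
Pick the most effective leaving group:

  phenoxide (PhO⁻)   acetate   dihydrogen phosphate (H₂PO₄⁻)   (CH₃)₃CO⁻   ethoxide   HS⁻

dihydrogen phosphate (H₂PO₄⁻): pKₐ(H₃PO₄) ≈ 2.1
acetate: pKₐ(CH₃COOH) ≈ 4.8
HS⁻: pKₐ(H₂S) ≈ 7
phenoxide (PhO⁻): pKₐ(C₆H₅OH (phenol)) ≈ 10
ethoxide: pKₐ(CH₃CH₂OH) ≈ 16
(CH₃)₃CO⁻: pKₐ(t-BuOH) ≈ 18

dihydrogen phosphate (H₂PO₄⁻)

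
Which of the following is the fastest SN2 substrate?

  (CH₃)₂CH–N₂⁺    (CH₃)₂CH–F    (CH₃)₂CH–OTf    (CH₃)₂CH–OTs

(CH₃)₂CH–N₂⁺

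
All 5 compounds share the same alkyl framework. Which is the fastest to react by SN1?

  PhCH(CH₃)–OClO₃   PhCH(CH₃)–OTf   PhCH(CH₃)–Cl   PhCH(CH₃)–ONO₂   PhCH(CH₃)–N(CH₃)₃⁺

PhCH(CH₃)–OTf

With the same alkyl group throughout, only the leaving group differentiates the rates.
Leaving-group ability tracks the stability of the departed species; conjugate-acid pKₐ is the usual yardstick (lower pKₐ → better LG).
PhCH(CH₃)–OTf loses OTf⁻: pKₐ(CF₃SO₃H (triflic acid)) ≈ -14
PhCH(CH₃)–OClO₃ loses ClO₄⁻: pKₐ(HClO₄) ≈ -10
PhCH(CH₃)–Cl loses Cl⁻: pKₐ(HCl) ≈ -7
PhCH(CH₃)–ONO₂ loses NO₃⁻: pKₐ(HNO₃) ≈ -1.3
PhCH(CH₃)–N(CH₃)₃⁺ loses NR'₃: pKₐ(R'₃NH⁺) ≈ 10.7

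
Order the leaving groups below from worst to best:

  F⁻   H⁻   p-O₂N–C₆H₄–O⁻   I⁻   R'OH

Rank by basicity of the departing species: weakest base leaves most easily.
I⁻: pKₐ(HI) ≈ -10 — large, highly polarisable; very weak base
R'OH: pKₐ(R'OH₂⁺) ≈ -2.4
F⁻: pKₐ(HF) ≈ 3.2
p-O₂N–C₆H₄–O⁻: pKₐ(p-nitrophenol) ≈ 7.2 — nitro group delocalises the charge; the classic chromogenic LG
H⁻: pKₐ(H₂) ≈ 36 — extremely strong base; leaves only in special hydride-transfer contexts
Reversing gives the worst-to-best order requested.

H⁻ < p-O₂N–C₆H₄–O⁻ < F⁻ < R'OH < I⁻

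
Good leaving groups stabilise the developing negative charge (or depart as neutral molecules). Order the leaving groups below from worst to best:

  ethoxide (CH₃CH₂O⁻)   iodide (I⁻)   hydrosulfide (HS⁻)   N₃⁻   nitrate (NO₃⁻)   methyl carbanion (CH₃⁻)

methyl carbanion (CH₃⁻) < ethoxide (CH₃CH₂O⁻) < hydrosulfide (HS⁻) < N₃⁻ < nitrate (NO₃⁻) < iodide (I⁻)

iodide (I⁻): pKₐ(HI) ≈ -10
nitrate (NO₃⁻): pKₐ(HNO₃) ≈ -1.3 — resonance-delocalised over three oxygens
N₃⁻: pKₐ(HN₃) ≈ 4.7
hydrosulfide (HS⁻): pKₐ(H₂S) ≈ 7
ethoxide (CH₃CH₂O⁻): pKₐ(CH₃CH₂OH) ≈ 16 — strong base; alkoxides do not leave unassisted
methyl carbanion (CH₃⁻): pKₐ(CH₄) ≈ 48 — unstabilised carbanion; the worst conceivable leaving group
The question asks for worst first, so the sequence is read in increasing leaving-group ability.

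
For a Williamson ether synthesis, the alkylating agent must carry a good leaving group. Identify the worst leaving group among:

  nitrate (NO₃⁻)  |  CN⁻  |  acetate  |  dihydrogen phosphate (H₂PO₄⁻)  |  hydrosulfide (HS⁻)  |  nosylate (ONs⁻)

CN⁻

Rank by basicity of the departing species: weakest base leaves most easily.
nosylate (ONs⁻): pKₐ(p-O₂NC₆H₄SO₃H) ≈ -3.5
nitrate (NO₃⁻): pKₐ(HNO₃) ≈ -1.3
dihydrogen phosphate (H₂PO₄⁻): pKₐ(H₃PO₄) ≈ 2.1
acetate: pKₐ(CH₃COOH) ≈ 4.8
hydrosulfide (HS⁻): pKₐ(H₂S) ≈ 7
CN⁻: pKₐ(HCN) ≈ 9.2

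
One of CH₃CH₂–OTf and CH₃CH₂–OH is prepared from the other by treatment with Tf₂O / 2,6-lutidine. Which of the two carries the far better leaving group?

CH₃CH₂–OTf

From CH₃CH₂–OH the departing group would be OH⁻ (pKₐ(H₂O) ≈ 15.7). Strong base; essentially never leaves without prior activation.
From CH₃CH₂–OTf the leaving group is OTf⁻ (pKₐ(CF₃SO₃H (triflic acid)) ≈ -14). Charge spread over three oxygens and a CF₃ group; the premier leaving group in synthesis.
Treatment with Tf₂O / 2,6-lutidine works by converting the hydroxyl into a triflate, making CH₃CH₂–OTf enormously more reactive.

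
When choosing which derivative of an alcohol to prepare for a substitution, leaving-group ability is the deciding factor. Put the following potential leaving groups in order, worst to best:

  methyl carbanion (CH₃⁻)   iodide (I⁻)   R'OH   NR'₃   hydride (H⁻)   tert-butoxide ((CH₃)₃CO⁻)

methyl carbanion (CH₃⁻) < hydride (H⁻) < tert-butoxide ((CH₃)₃CO⁻) < NR'₃ < R'OH < iodide (I⁻)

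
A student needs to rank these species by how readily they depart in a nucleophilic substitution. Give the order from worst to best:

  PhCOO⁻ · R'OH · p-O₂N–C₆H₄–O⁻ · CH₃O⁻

CH₃O⁻ < p-O₂N–C₆H₄–O⁻ < PhCOO⁻ < R'OH

R'OH: pKₐ(R'OH₂⁺) ≈ -2.4 — neutral; leaves from a protonated ether (an oxonium ion, R–O(H)R'⁺)
PhCOO⁻: pKₐ(C₆H₅COOH) ≈ 4.2 — aryl carboxylate
p-O₂N–C₆H₄–O⁻: pKₐ(p-nitrophenol) ≈ 7.2
CH₃O⁻: pKₐ(CH₃OH) ≈ 15.5
Listed from poorest to best leaving group as asked.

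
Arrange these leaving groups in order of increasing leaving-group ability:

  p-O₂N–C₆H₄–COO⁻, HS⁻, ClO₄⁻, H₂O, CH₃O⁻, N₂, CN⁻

Rank by basicity of the departing species: weakest base leaves most easily.
N₂: no meaningful conjugate acid; N₂ departs as an exceptionally stable neutral molecule
ClO₄⁻: pKₐ(HClO₄) ≈ -10
H₂O: pKₐ(H₃O⁺) ≈ -1.7 — neutral; leaves from a protonated alcohol (R–OH₂⁺)
p-O₂N–C₆H₄–COO⁻: pKₐ(p-nitrobenzoic acid) ≈ 3.4 — electron-withdrawing nitro group stabilises the carboxylate
HS⁻: pKₐ(H₂S) ≈ 7 — larger and more polarisable than the oxygen analogue
CN⁻: pKₐ(HCN) ≈ 9.2
CH₃O⁻: pKₐ(CH₃OH) ≈ 15.5
The question asks for worst first, so the sequence is read in increasing leaving-group ability.

CH₃O⁻ < CN⁻ < HS⁻ < p-O₂N–C₆H₄–COO⁻ < H₂O < ClO₄⁻ < N₂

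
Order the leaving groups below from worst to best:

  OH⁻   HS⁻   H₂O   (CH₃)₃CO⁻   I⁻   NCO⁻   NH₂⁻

I⁻: pKₐ(HI) ≈ -10 — large, highly polarisable; very weak base
H₂O: pKₐ(H₃O⁺) ≈ -1.7
NCO⁻: pKₐ(HOCN) ≈ 3.5
HS⁻: pKₐ(H₂S) ≈ 7 — larger and more polarisable than the oxygen analogue
OH⁻: pKₐ(H₂O) ≈ 15.7 — strong base; essentially never leaves without prior activation
(CH₃)₃CO⁻: pKₐ(t-BuOH) ≈ 18 — bulky, strongly basic alkoxide
NH₂⁻: pKₐ(NH₃) ≈ 38
The question asks for worst first, so the sequence is read in increasing leaving-group ability.

NH₂⁻ < (CH₃)₃CO⁻ < OH⁻ < HS⁻ < NCO⁻ < H₂O < I⁻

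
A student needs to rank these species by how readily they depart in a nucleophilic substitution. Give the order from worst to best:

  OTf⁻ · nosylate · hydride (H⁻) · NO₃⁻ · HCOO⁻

hydride (H⁻) < HCOO⁻ < NO₃⁻ < nosylate < OTf⁻

OTf⁻: pKₐ(CF₃SO₃H (triflic acid)) ≈ -14
nosylate: pKₐ(p-O₂NC₆H₄SO₃H) ≈ -3.5
NO₃⁻: pKₐ(HNO₃) ≈ -1.3
HCOO⁻: pKₐ(HCOOH) ≈ 3.8
hydride (H⁻): pKₐ(H₂) ≈ 36
The question asks for worst first, so the sequence is read in increasing leaving-group ability.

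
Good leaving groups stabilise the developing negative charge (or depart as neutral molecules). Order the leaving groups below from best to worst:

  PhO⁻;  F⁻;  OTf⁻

OTf⁻ > F⁻ > PhO⁻

The more stable X⁻ (or X) is on its own — i.e. the weaker a base it is — the better a leaving group it makes.
OTf⁻: pKₐ(CF₃SO₃H (triflic acid)) ≈ -14
F⁻: pKₐ(HF) ≈ 3.2
PhO⁻: pKₐ(C₆H₅OH (phenol)) ≈ 10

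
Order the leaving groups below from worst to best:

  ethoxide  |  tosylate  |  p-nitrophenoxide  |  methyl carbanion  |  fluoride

methyl carbanion < ethoxide < p-nitrophenoxide < fluoride < tosylate

Rank by basicity of the departing species: weakest base leaves most easily.
tosylate: pKₐ(p-CH₃C₆H₄SO₃H (TsOH)) ≈ -2.8
fluoride: pKₐ(HF) ≈ 3.2
p-nitrophenoxide: pKₐ(p-nitrophenol) ≈ 7.2
ethoxide: pKₐ(CH₃CH₂OH) ≈ 16
methyl carbanion: pKₐ(CH₄) ≈ 48
Reversing gives the worst-to-best order requested.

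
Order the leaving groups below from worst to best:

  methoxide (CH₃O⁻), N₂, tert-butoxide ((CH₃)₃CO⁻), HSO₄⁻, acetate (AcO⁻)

tert-butoxide ((CH₃)₃CO⁻) < methoxide (CH₃O⁻) < acetate (AcO⁻) < HSO₄⁻ < N₂

N₂: no meaningful conjugate acid; N₂ departs as an exceptionally stable neutral molecule
HSO₄⁻: pKₐ(H₂SO₄) ≈ -3
acetate (AcO⁻): pKₐ(CH₃COOH) ≈ 4.8
methoxide (CH₃O⁻): pKₐ(CH₃OH) ≈ 15.5
tert-butoxide ((CH₃)₃CO⁻): pKₐ(t-BuOH) ≈ 18
Listed from poorest to best leaving group as asked.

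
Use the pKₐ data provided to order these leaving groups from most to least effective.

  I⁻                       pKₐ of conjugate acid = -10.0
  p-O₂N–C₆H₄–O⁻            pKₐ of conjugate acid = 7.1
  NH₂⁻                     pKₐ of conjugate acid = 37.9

I⁻ > p-O₂N–C₆H₄–O⁻ > NH₂⁻

Lower conjugate-acid pKₐ ⇒ weaker base ⇒ better leaving group.
Sorting by the given values: I⁻ (-10.0), p-O₂N–C₆H₄–O⁻ (7.1), NH₂⁻ (37.9).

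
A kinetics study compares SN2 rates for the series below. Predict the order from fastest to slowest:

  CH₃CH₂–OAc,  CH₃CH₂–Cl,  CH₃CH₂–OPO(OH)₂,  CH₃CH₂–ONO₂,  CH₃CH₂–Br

CH₃CH₂–Br > CH₃CH₂–Cl > CH₃CH₂–ONO₂ > CH₃CH₂–OPO(OH)₂ > CH₃CH₂–OAc

With the same alkyl group throughout, only the leaving group differentiates the rates.
Rank by basicity of the departing species: weakest base leaves most easily.
CH₃CH₂–Br loses Br⁻: pKₐ(HBr) ≈ -9
CH₃CH₂–Cl loses Cl⁻: pKₐ(HCl) ≈ -7
CH₃CH₂–ONO₂ loses NO₃⁻: pKₐ(HNO₃) ≈ -1.3
CH₃CH₂–OPO(OH)₂ loses H₂PO₄⁻: pKₐ(H₃PO₄) ≈ 2.1
CH₃CH₂–OAc loses AcO⁻: pKₐ(CH₃COOH) ≈ 4.8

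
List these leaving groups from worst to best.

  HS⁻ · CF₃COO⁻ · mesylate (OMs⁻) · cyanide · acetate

cyanide < HS⁻ < acetate < CF₃COO⁻ < mesylate (OMs⁻)

The more stable X⁻ (or X) is on its own — i.e. the weaker a base it is — the better a leaving group it makes.
mesylate (OMs⁻): pKₐ(CH₃SO₃H (MsOH)) ≈ -1.9 — resonance-delocalised alkanesulfonate
CF₃COO⁻: pKₐ(CF₃COOH) ≈ 0.2 — strongly electron-withdrawing CF₃ stabilises the carboxylate
acetate: pKₐ(CH₃COOH) ≈ 4.8 — resonance-stabilised but still a weak base
HS⁻: pKₐ(H₂S) ≈ 7
cyanide: pKₐ(HCN) ≈ 9.2 — sp carbon stabilises the charge somewhat, but still a poor LG
Reversing gives the worst-to-best order requested.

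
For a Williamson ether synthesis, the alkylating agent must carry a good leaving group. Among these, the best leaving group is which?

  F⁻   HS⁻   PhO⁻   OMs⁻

The more stable X⁻ (or X) is on its own — i.e. the weaker a base it is — the better a leaving group it makes.
OMs⁻: pKₐ(CH₃SO₃H (MsOH)) ≈ -1.9
F⁻: pKₐ(HF) ≈ 3.2
HS⁻: pKₐ(H₂S) ≈ 7
PhO⁻: pKₐ(C₆H₅OH (phenol)) ≈ 10

OMs⁻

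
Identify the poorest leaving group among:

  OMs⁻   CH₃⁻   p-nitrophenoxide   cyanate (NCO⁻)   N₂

N₂: no meaningful conjugate acid; N₂ departs as an exceptionally stable neutral molecule
OMs⁻: pKₐ(CH₃SO₃H (MsOH)) ≈ -1.9
cyanate (NCO⁻): pKₐ(HOCN) ≈ 3.5
p-nitrophenoxide: pKₐ(p-nitrophenol) ≈ 7.2
CH₃⁻: pKₐ(CH₄) ≈ 48

CH₃⁻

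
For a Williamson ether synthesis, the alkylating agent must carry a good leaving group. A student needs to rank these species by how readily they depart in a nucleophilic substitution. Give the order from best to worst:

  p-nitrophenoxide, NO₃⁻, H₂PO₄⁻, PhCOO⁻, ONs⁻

The more stable X⁻ (or X) is on its own — i.e. the weaker a base it is — the better a leaving group it makes.
ONs⁻: pKₐ(p-O₂NC₆H₄SO₃H) ≈ -3.5 — p-nitro group further stabilises the sulfonate
NO₃⁻: pKₐ(HNO₃) ≈ -1.3 — resonance-delocalised over three oxygens
H₂PO₄⁻: pKₐ(H₃PO₄) ≈ 2.1
PhCOO⁻: pKₐ(C₆H₅COOH) ≈ 4.2 — aryl carboxylate
p-nitrophenoxide: pKₐ(p-nitrophenol) ≈ 7.2 — nitro group delocalises the charge; the classic chromogenic LG

ONs⁻ > NO₃⁻ > H₂PO₄⁻ > PhCOO⁻ > p-nitrophenoxide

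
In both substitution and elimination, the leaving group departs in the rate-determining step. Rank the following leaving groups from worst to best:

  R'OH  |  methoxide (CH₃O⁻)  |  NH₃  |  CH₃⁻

CH₃⁻ < methoxide (CH₃O⁻) < NH₃ < R'OH

Leaving-group ability tracks the stability of the departed species; conjugate-acid pKₐ is the usual yardstick (lower pKₐ → better LG).
R'OH: pKₐ(R'OH₂⁺) ≈ -2.4 — neutral; leaves from a protonated ether (an oxonium ion, R–O(H)R'⁺)
NH₃: pKₐ(NH₄⁺) ≈ 9.2 — neutral but moderately basic; leaves from R–NH₃⁺
methoxide (CH₃O⁻): pKₐ(CH₃OH) ≈ 15.5 — strong base; alkoxides do not leave unassisted
CH₃⁻: pKₐ(CH₄) ≈ 48
The question asks for worst first, so the sequence is read in increasing leaving-group ability.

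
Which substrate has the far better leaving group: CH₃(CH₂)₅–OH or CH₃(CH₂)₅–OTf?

CH₃(CH₂)₅–OTf

From CH₃(CH₂)₅–OH the departing group would be OH⁻ (pKₐ(H₂O) ≈ 15.7). Strong base; essentially never leaves without prior activation.
From CH₃(CH₂)₅–OTf the leaving group is OTf⁻ (pKₐ(CF₃SO₃H (triflic acid)) ≈ -14). Charge spread over three oxygens and a CF₃ group; the premier leaving group in synthesis.
(In practice CH₃(CH₂)₅–OTf is made from CH₃(CH₂)₅–OH by treatment with Tf₂O / 2,6-lutidine, converting the hydroxyl into a triflate.)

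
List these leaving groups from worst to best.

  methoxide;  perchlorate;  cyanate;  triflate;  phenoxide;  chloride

The more stable X⁻ (or X) is on its own — i.e. the weaker a base it is — the better a leaving group it makes.
triflate: pKₐ(CF₃SO₃H (triflic acid)) ≈ -14
perchlorate: pKₐ(HClO₄) ≈ -10 — extremely weak base; rarely used for safety reasons
chloride: pKₐ(HCl) ≈ -7
cyanate: pKₐ(HOCN) ≈ 3.5 — resonance between N and O
phenoxide: pKₐ(C₆H₅OH (phenol)) ≈ 10 — resonance into the ring helps, but still a poor LG
methoxide: pKₐ(CH₃OH) ≈ 15.5 — strong base; alkoxides do not leave unassisted
Reversing gives the worst-to-best order requested.

methoxide < phenoxide < cyanate < chloride < perchlorate < triflate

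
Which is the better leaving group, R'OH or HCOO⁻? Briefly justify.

R'OH

R'OH is the better leaving group.
pKₐ(R'OH₂⁺) ≈ -2.4 versus pKₐ(HCOOH) ≈ 3.8: R'OH is the much weaker base.
Neutral; leaves from a protonated ether (an oxonium ion, R–O(H)R'⁺).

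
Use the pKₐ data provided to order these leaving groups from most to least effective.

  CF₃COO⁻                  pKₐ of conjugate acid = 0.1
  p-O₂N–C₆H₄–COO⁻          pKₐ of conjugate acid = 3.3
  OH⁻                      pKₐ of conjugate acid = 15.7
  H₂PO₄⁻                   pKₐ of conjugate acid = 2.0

Lower conjugate-acid pKₐ ⇒ weaker base ⇒ better leaving group.
Sorting by the given values: CF₃COO⁻ (0.1), H₂PO₄⁻ (2.0), p-O₂N–C₆H₄–COO⁻ (3.3), OH⁻ (15.7).

CF₃COO⁻ > H₂PO₄⁻ > p-O₂N–C₆H₄–COO⁻ > OH⁻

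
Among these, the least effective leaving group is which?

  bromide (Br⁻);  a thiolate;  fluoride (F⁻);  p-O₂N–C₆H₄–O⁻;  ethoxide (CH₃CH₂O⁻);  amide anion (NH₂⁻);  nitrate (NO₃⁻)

bromide (Br⁻): pKₐ(HBr) ≈ -9
nitrate (NO₃⁻): pKₐ(HNO₃) ≈ -1.3
fluoride (F⁻): pKₐ(HF) ≈ 3.2
p-O₂N–C₆H₄–O⁻: pKₐ(p-nitrophenol) ≈ 7.2
a thiolate: pKₐ(RSH (a thiol)) ≈ 10.5
ethoxide (CH₃CH₂O⁻): pKₐ(CH₃CH₂OH) ≈ 16
amide anion (NH₂⁻): pKₐ(NH₃) ≈ 38

amide anion (NH₂⁻)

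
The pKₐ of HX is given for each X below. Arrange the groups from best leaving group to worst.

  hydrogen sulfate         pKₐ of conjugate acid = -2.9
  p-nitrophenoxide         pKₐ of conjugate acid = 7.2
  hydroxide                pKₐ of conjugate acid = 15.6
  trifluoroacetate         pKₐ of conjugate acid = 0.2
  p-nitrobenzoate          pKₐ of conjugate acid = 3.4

hydrogen sulfate > trifluoroacetate > p-nitrobenzoate > p-nitrophenoxide > hydroxide

Lower conjugate-acid pKₐ ⇒ weaker base ⇒ better leaving group.
Sorting by the given values: hydrogen sulfate (-2.9), trifluoroacetate (0.2), p-nitrobenzoate (3.4), p-nitrophenoxide (7.2), hydroxide (15.6).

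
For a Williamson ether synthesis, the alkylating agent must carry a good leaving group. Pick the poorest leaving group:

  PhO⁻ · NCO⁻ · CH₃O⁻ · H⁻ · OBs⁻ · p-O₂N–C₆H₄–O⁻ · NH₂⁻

Leaving-group ability tracks the stability of the departed species; conjugate-acid pKₐ is the usual yardstick (lower pKₐ → better LG).
OBs⁻: pKₐ(p-BrC₆H₄SO₃H) ≈ -2.8
NCO⁻: pKₐ(HOCN) ≈ 3.5
p-O₂N–C₆H₄–O⁻: pKₐ(p-nitrophenol) ≈ 7.2
PhO⁻: pKₐ(C₆H₅OH (phenol)) ≈ 10
CH₃O⁻: pKₐ(CH₃OH) ≈ 15.5
H⁻: pKₐ(H₂) ≈ 36
NH₂⁻: pKₐ(NH₃) ≈ 38

NH₂⁻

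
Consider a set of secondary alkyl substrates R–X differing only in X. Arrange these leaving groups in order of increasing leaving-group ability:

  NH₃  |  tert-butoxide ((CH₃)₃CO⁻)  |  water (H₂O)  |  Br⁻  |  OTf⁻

OTf⁻: pKₐ(CF₃SO₃H (triflic acid)) ≈ -14
Br⁻: pKₐ(HBr) ≈ -9
water (H₂O): pKₐ(H₃O⁺) ≈ -1.7
NH₃: pKₐ(NH₄⁺) ≈ 9.2
tert-butoxide ((CH₃)₃CO⁻): pKₐ(t-BuOH) ≈ 18
The question asks for worst first, so the sequence is read in increasing leaving-group ability.

tert-butoxide ((CH₃)₃CO⁻) < NH₃ < water (H₂O) < Br⁻ < OTf⁻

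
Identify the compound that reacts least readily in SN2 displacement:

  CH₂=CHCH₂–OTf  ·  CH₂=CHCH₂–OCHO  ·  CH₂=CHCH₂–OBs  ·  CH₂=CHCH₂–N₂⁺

CH₂=CHCH₂–OCHO

The skeletons are identical, so relative rate is governed entirely by leaving-group ability.
Rank by basicity of the departing species: weakest base leaves most easily.
CH₂=CHCH₂–N₂⁺ loses N₂: no meaningful conjugate acid; N₂ departs as an exceptionally stable neutral molecule
CH₂=CHCH₂–OTf loses OTf⁻: pKₐ(CF₃SO₃H (triflic acid)) ≈ -14
CH₂=CHCH₂–OBs loses OBs⁻: pKₐ(p-BrC₆H₄SO₃H) ≈ -2.8
CH₂=CHCH₂–OCHO loses HCOO⁻: pKₐ(HCOOH) ≈ 3.8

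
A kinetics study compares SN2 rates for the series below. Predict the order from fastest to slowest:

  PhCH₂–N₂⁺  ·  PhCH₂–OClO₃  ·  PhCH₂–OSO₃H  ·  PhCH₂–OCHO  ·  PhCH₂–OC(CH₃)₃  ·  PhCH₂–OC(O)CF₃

PhCH₂–N₂⁺ > PhCH₂–OClO₃ > PhCH₂–OSO₃H > PhCH₂–OC(O)CF₃ > PhCH₂–OCHO > PhCH₂–OC(CH₃)₃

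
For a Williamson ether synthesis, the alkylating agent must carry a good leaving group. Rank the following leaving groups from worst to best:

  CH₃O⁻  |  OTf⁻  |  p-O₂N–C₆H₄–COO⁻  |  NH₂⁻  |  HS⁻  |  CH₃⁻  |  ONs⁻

CH₃⁻ < NH₂⁻ < CH₃O⁻ < HS⁻ < p-O₂N–C₆H₄–COO⁻ < ONs⁻ < OTf⁻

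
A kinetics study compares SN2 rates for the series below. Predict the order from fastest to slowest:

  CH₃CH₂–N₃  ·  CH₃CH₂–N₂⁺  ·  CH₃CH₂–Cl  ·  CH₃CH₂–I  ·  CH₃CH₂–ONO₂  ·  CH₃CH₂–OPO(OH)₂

Identical carbon frameworks mean the comparison reduces to leaving-group quality.
Leaving-group ability tracks the stability of the departed species; conjugate-acid pKₐ is the usual yardstick (lower pKₐ → better LG).
CH₃CH₂–N₂⁺ loses N₂: no meaningful conjugate acid; N₂ departs as an exceptionally stable neutral molecule
CH₃CH₂–I loses I⁻: pKₐ(HI) ≈ -10
CH₃CH₂–Cl loses Cl⁻: pKₐ(HCl) ≈ -7
CH₃CH₂–ONO₂ loses NO₃⁻: pKₐ(HNO₃) ≈ -1.3
CH₃CH₂–OPO(OH)₂ loses H₂PO₄⁻: pKₐ(H₃PO₄) ≈ 2.1
CH₃CH₂–N₃ loses N₃⁻: pKₐ(HN₃) ≈ 4.7

CH₃CH₂–N₂⁺ > CH₃CH₂–I > CH₃CH₂–Cl > CH₃CH₂–ONO₂ > CH₃CH₂–OPO(OH)₂ > CH₃CH₂–N₃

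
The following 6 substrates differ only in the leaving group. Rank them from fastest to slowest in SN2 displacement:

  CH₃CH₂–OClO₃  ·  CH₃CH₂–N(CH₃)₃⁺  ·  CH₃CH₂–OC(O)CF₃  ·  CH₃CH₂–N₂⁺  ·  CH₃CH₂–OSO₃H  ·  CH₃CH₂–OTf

Same R in every case — rank the leaving groups.
Leaving-group ability tracks the stability of the departed species; conjugate-acid pKₐ is the usual yardstick (lower pKₐ → better LG).
CH₃CH₂–N₂⁺ loses N₂: no meaningful conjugate acid; N₂ departs as an exceptionally stable neutral molecule
CH₃CH₂–OTf loses OTf⁻: pKₐ(CF₃SO₃H (triflic acid)) ≈ -14
CH₃CH₂–OClO₃ loses ClO₄⁻: pKₐ(HClO₄) ≈ -10
CH₃CH₂–OSO₃H loses HSO₄⁻: pKₐ(H₂SO₄) ≈ -3
CH₃CH₂–OC(O)CF₃ loses CF₃COO⁻: pKₐ(CF₃COOH) ≈ 0.2
CH₃CH₂–N(CH₃)₃⁺ loses NR'₃: pKₐ(R'₃NH⁺) ≈ 10.7

CH₃CH₂–N₂⁺ > CH₃CH₂–OTf > CH₃CH₂–OClO₃ > CH₃CH₂–OSO₃H > CH₃CH₂–OC(O)CF₃ > CH₃CH₂–N(CH₃)₃⁺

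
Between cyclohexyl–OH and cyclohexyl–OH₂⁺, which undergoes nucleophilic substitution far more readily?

cyclohexyl–OH₂⁺

From cyclohexyl–OH the departing group would be OH⁻ (pKₐ(H₂O) ≈ 15.7). Strong base; essentially never leaves without prior activation.
From cyclohexyl–OH₂⁺ the leaving group is H₂O (pKₐ(H₃O⁺) ≈ -1.7). Neutral; leaves from a protonated alcohol (R–OH₂⁺).
(In practice cyclohexyl–OH₂⁺ is made from cyclohexyl–OH by protonation with strong acid, converting the leaving group from hydroxide to neutral water.)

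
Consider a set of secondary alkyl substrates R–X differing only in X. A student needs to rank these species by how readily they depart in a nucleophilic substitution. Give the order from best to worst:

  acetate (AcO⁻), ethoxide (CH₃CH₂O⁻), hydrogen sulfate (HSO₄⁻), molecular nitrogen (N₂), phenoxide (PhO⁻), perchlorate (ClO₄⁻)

molecular nitrogen (N₂) > perchlorate (ClO₄⁻) > hydrogen sulfate (HSO₄⁻) > acetate (AcO⁻) > phenoxide (PhO⁻) > ethoxide (CH₃CH₂O⁻)

The more stable X⁻ (or X) is on its own — i.e. the weaker a base it is — the better a leaving group it makes.
molecular nitrogen (N₂): no meaningful conjugate acid; N₂ departs as an exceptionally stable neutral molecule
perchlorate (ClO₄⁻): pKₐ(HClO₄) ≈ -10
hydrogen sulfate (HSO₄⁻): pKₐ(H₂SO₄) ≈ -3
acetate (AcO⁻): pKₐ(CH₃COOH) ≈ 4.8
phenoxide (PhO⁻): pKₐ(C₆H₅OH (phenol)) ≈ 10
ethoxide (CH₃CH₂O⁻): pKₐ(CH₃CH₂OH) ≈ 16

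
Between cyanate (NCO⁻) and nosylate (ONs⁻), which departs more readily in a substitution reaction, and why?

nosylate (ONs⁻) is the better leaving group.
pKₐ(p-O₂NC₆H₄SO₃H) ≈ -3.5 versus pKₐ(HOCN) ≈ 3.5: nosylate (ONs⁻) is the much weaker base.
P-nitro group further stabilises the sulfonate.

nosylate (ONs⁻)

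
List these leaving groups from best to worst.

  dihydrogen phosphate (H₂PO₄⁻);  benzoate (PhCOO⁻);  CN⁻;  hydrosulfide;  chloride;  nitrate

chloride > nitrate > dihydrogen phosphate (H₂PO₄⁻) > benzoate (PhCOO⁻) > hydrosulfide > CN⁻

Leaving-group ability tracks the stability of the departed species; conjugate-acid pKₐ is the usual yardstick (lower pKₐ → better LG).
chloride: pKₐ(HCl) ≈ -7
nitrate: pKₐ(HNO₃) ≈ -1.3
dihydrogen phosphate (H₂PO₄⁻): pKₐ(H₃PO₄) ≈ 2.1
benzoate (PhCOO⁻): pKₐ(C₆H₅COOH) ≈ 4.2
hydrosulfide: pKₐ(H₂S) ≈ 7
CN⁻: pKₐ(HCN) ≈ 9.2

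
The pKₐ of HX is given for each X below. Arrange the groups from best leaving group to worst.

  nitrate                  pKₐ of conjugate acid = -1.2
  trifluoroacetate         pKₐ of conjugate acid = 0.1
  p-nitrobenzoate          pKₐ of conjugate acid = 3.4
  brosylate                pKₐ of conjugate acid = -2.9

brosylate > nitrate > trifluoroacetate > p-nitrobenzoate

Lower conjugate-acid pKₐ ⇒ weaker base ⇒ better leaving group.
Sorting by the given values: brosylate (-2.9), nitrate (-1.2), trifluoroacetate (0.1), p-nitrobenzoate (3.4).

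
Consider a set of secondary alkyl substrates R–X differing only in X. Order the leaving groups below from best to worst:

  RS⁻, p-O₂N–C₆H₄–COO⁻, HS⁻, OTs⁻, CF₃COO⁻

OTs⁻ > CF₃COO⁻ > p-O₂N–C₆H₄–COO⁻ > HS⁻ > RS⁻

OTs⁻: pKₐ(p-CH₃C₆H₄SO₃H (TsOH)) ≈ -2.8 — resonance-delocalised arenesulfonate
CF₃COO⁻: pKₐ(CF₃COOH) ≈ 0.2
p-O₂N–C₆H₄–COO⁻: pKₐ(p-nitrobenzoic acid) ≈ 3.4
HS⁻: pKₐ(H₂S) ≈ 7 — larger and more polarisable than the oxygen analogue
RS⁻: pKₐ(RSH (a thiol)) ≈ 10.5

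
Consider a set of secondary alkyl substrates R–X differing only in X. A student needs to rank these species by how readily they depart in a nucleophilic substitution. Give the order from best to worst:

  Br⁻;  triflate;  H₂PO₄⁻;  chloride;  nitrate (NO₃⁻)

triflate > Br⁻ > chloride > nitrate (NO₃⁻) > H₂PO₄⁻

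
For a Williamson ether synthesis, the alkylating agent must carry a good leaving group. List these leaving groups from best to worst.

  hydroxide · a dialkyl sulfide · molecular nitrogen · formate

molecular nitrogen > a dialkyl sulfide > formate > hydroxide

The more stable X⁻ (or X) is on its own — i.e. the weaker a base it is — the better a leaving group it makes.
molecular nitrogen: no meaningful conjugate acid; N₂ departs as an exceptionally stable neutral molecule
a dialkyl sulfide: pKₐ(R'₂SH⁺) ≈ -7 — neutral; leaves from a sulfonium salt (R–SR'₂⁺)
formate: pKₐ(HCOOH) ≈ 3.8
hydroxide: pKₐ(H₂O) ≈ 15.7 — strong base; essentially never leaves without prior activation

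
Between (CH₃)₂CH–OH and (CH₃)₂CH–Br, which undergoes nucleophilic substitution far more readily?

(CH₃)₂CH–Br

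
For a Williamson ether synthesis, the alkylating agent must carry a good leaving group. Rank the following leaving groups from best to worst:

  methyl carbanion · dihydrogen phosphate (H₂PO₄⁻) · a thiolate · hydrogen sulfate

Leaving-group ability tracks the stability of the departed species; conjugate-acid pKₐ is the usual yardstick (lower pKₐ → better LG).
hydrogen sulfate: pKₐ(H₂SO₄) ≈ -3
dihydrogen phosphate (H₂PO₄⁻): pKₐ(H₃PO₄) ≈ 2.1
a thiolate: pKₐ(RSH (a thiol)) ≈ 10.5
methyl carbanion: pKₐ(CH₄) ≈ 48

hydrogen sulfate > dihydrogen phosphate (H₂PO₄⁻) > a thiolate > methyl carbanion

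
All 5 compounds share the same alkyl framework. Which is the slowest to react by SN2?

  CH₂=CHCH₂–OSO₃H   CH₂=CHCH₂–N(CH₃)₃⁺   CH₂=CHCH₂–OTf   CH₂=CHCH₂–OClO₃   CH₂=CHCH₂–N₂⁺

CH₂=CHCH₂–N(CH₃)₃⁺

Same R in every case — rank the leaving groups.
Leaving-group ability tracks the stability of the departed species; conjugate-acid pKₐ is the usual yardstick (lower pKₐ → better LG).
CH₂=CHCH₂–N₂⁺ loses N₂: no meaningful conjugate acid; N₂ departs as an exceptionally stable neutral molecule
CH₂=CHCH₂–OTf loses OTf⁻: pKₐ(CF₃SO₃H (triflic acid)) ≈ -14
CH₂=CHCH₂–OClO₃ loses ClO₄⁻: pKₐ(HClO₄) ≈ -10
CH₂=CHCH₂–OSO₃H loses HSO₄⁻: pKₐ(H₂SO₄) ≈ -3
CH₂=CHCH₂–N(CH₃)₃⁺ loses NR'₃: pKₐ(R'₃NH⁺) ≈ 10.7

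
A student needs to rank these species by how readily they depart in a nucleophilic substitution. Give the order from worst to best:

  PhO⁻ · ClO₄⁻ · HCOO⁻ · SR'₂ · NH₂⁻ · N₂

A good leaving group is a weak base: the lower the pKₐ of its conjugate acid, the more readily it departs.
N₂: no meaningful conjugate acid; N₂ departs as an exceptionally stable neutral molecule
ClO₄⁻: pKₐ(HClO₄) ≈ -10
SR'₂: pKₐ(R'₂SH⁺) ≈ -7
HCOO⁻: pKₐ(HCOOH) ≈ 3.8
PhO⁻: pKₐ(C₆H₅OH (phenol)) ≈ 10 — resonance into the ring helps, but still a poor LG
NH₂⁻: pKₐ(NH₃) ≈ 38 — extremely strong base; never a leaving group
Listed from poorest to best leaving group as asked.

NH₂⁻ < PhO⁻ < HCOO⁻ < SR'₂ < ClO₄⁻ < N₂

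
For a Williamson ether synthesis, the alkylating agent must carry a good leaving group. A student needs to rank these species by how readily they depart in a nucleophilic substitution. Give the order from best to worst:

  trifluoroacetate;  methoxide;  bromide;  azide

Rank by basicity of the departing species: weakest base leaves most easily.
bromide: pKₐ(HBr) ≈ -9 — weak base; good leaving group
trifluoroacetate: pKₐ(CF₃COOH) ≈ 0.2 — strongly electron-withdrawing CF₃ stabilises the carboxylate
azide: pKₐ(HN₃) ≈ 4.7
methoxide: pKₐ(CH₃OH) ≈ 15.5 — strong base; alkoxides do not leave unassisted

bromide > trifluoroacetate > azide > methoxide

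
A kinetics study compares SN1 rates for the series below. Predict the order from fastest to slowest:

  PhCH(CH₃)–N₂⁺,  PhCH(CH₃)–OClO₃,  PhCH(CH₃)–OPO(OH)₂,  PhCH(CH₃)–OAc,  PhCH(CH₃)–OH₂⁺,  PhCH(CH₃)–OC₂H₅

PhCH(CH₃)–N₂⁺ > PhCH(CH₃)–OClO₃ > PhCH(CH₃)–OH₂⁺ > PhCH(CH₃)–OPO(OH)₂ > PhCH(CH₃)–OAc > PhCH(CH₃)–OC₂H₅

Same R in every case — rank the leaving groups.
Rank by basicity of the departing species: weakest base leaves most easily.
PhCH(CH₃)–N₂⁺ loses N₂: no meaningful conjugate acid; N₂ departs as an exceptionally stable neutral molecule
PhCH(CH₃)–OClO₃ loses ClO₄⁻: pKₐ(HClO₄) ≈ -10
PhCH(CH₃)–OH₂⁺ loses H₂O: pKₐ(H₃O⁺) ≈ -1.7
PhCH(CH₃)–OPO(OH)₂ loses H₂PO₄⁻: pKₐ(H₃PO₄) ≈ 2.1
PhCH(CH₃)–OAc loses AcO⁻: pKₐ(CH₃COOH) ≈ 4.8
PhCH(CH₃)–OC₂H₅ loses CH₃CH₂O⁻: pKₐ(CH₃CH₂OH) ≈ 16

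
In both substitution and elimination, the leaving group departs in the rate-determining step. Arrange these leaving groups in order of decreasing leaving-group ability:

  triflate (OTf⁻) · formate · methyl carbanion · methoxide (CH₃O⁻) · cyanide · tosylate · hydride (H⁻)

triflate (OTf⁻) > tosylate > formate > cyanide > methoxide (CH₃O⁻) > hydride (H⁻) > methyl carbanion

triflate (OTf⁻): pKₐ(CF₃SO₃H (triflic acid)) ≈ -14 — charge spread over three oxygens and a CF₃ group; the premier leaving group in synthesis
tosylate: pKₐ(p-CH₃C₆H₄SO₃H (TsOH)) ≈ -2.8
formate: pKₐ(HCOOH) ≈ 3.8 — resonance-stabilised carboxylate
cyanide: pKₐ(HCN) ≈ 9.2
methoxide (CH₃O⁻): pKₐ(CH₃OH) ≈ 15.5
hydride (H⁻): pKₐ(H₂) ≈ 36 — extremely strong base; leaves only in special hydride-transfer contexts
methyl carbanion: pKₐ(CH₄) ≈ 48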